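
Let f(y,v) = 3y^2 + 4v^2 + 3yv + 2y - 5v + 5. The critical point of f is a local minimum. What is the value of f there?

∂f/∂y = 6y + 3v + 2 = 0 and ∂f/∂v = 3y + 8v - 5 = 0, so (y, v) = (-31/39, 12/13).
The Hessian has f_{yy} = 6, f_{vv} = 8, f_{yv} = 3, giving D = 39 > 0 with f_{yy} > 0, so the point is a local minimum.
f(-31/39, 12/13) = 74/39.

74/39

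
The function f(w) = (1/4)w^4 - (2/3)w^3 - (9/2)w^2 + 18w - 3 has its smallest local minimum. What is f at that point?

f'(w) = w^3 - 2w^2 - 9w + 18. Setting f'(w) = 0 gives w ∈ {-3, 2, 3}.
f''(w) = 3w^2 - 4w - 9. f''(-3) = 30 > 0 ⇒ local minimum; f''(2) = -5 < 0 ⇒ local maximum; f''(3) = 6 > 0 ⇒ local minimum.
So the smallest local minimum value is f(-3) = -237/4.

-237/4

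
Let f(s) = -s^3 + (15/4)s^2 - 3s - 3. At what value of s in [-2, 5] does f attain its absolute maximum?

-2

The derivative is -3s^2 + (15/2)s - 3, which vanishes at s = 1/2 and s = 2.
Candidates: f(-2) = 26,  f(1/2) = -59/16,  f(2) = -2,  f(5) = -197/4.
So the maximum is f(-2) = 26.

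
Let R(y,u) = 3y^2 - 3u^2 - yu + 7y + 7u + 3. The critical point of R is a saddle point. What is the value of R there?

∂R/∂y = 6y - u + 7 = 0 and ∂R/∂u = -y - 6u + 7 = 0, so (y, u) = (-35/37, 49/37).
The Hessian has R_{yy} = 6, R_{uu} = -6, R_{yu} = -1, giving D = -37 < 0, so the point is a saddle point.
R(-35/37, 49/37) = 160/37.

160/37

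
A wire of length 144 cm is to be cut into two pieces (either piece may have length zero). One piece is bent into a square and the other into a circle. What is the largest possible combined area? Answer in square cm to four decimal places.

Let x be the length used for the square. Square side x/4; circle radius (144−x)/(2π).
A(x) = (x/4)² + π·((144−x)/(2π))² = x²/16 + (144−x)²/(4π) for 0 ≤ x ≤ 144. A'(x) = x/8 − (144−x)/(2π) = 0 gives x = 4·144/(π+4) ≈ 80.6543.
A'' > 0, so the interior critical point is a minimum; the maximum is at an endpoint. A(0) = 1650.1184 and A(144) = 1296.0000, so the largest area is 1650.1184.

1650.1184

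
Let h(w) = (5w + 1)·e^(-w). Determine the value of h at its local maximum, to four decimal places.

Differentiating with the product rule gives h'(w) = (-5w + 4)·e^(-w). Since e^(-w) > 0, the only critical point is w = 4/5.
h''(4/5) has the same sign as -5 < 0, so this is a local maximum.
h(4/5) = (5)·e^(-4/5) ≈ 2.2466.

2.2466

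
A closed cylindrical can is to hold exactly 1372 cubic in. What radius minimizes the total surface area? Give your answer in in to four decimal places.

With radius r and height h, πr²h = 1372 so h = 1372/(πr²), and S(r) = 2πr² + 2πrh = 2πr² + 2·1372/r.
S'(r) = 4πr − 2·1372/r² = 0 ⇒ r³ = 1372/(2π), so r ≈ 6.0218 and h = 2r ≈ 12.0436.
S''(r) = 4π + 4·1372/r³ > 0, so this is the minimum; S ≈ 683.5190.

6.0218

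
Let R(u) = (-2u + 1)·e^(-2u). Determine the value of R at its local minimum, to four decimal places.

-0.1353

By the product rule, R'(u) = (4u - 4)·e^(-2u). Since e^(-2u) > 0, the only critical point is u = 1.
R''(1) has the same sign as 4 > 0, so this is a local minimum.
R(1) = (-1)·e^(-2) ≈ -0.1353.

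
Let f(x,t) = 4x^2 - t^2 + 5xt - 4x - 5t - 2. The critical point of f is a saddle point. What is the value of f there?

∂f/∂x = 8x + 5t - 4 = 0 and ∂f/∂t = 5x - 2t - 5 = 0, so (x, t) = (33/41, -20/41).
The Hessian has f_{xx} = 8, f_{tt} = -2, f_{xt} = 5, giving D = -41 < 0, so the point is a saddle point.
f(33/41, -20/41) = -98/41.

-98/41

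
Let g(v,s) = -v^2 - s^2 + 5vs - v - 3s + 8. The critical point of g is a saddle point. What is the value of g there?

∂g/∂v = -2v + 5s - 1 = 0 and ∂g/∂s = 5v - 2s - 3 = 0, so (v, s) = (17/21, 11/21).
The Hessian has g_{vv} = -2, g_{ss} = -2, g_{vs} = 5, giving D = -21 < 0, so the point is a saddle point.
g(17/21, 11/21) = 143/21.

143/21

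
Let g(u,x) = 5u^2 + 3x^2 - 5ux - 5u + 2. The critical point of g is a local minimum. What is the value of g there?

∂g/∂u = 10u - 5x - 5 = 0 and ∂g/∂x = -5u + 6x = 0, so (u, x) = (6/7, 5/7).
The Hessian has g_{uu} = 10, g_{xx} = 6, g_{ux} = -5, giving D = 35 > 0 with g_{uu} > 0, so the point is a local minimum.
g(6/7, 5/7) = -1/7.

-1/7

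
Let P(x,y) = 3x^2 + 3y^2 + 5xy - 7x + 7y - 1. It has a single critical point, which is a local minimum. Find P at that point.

∂P/∂x = 6x + 5y - 7 = 0 and ∂P/∂y = 5x + 6y + 7 = 0, so (x, y) = (7, -7).
The Hessian has P_{xx} = 6, P_{yy} = 6, P_{xy} = 5, giving D = 11 > 0 with P_{xx} > 0, so the point is a local minimum.
P(7, -7) = -50.

-50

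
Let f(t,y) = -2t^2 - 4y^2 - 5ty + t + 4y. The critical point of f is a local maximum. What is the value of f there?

16/7

∂f/∂t = -4t - 5y + 1 = 0 and ∂f/∂y = -5t - 8y + 4 = 0, so (t, y) = (-12/7, 11/7).
The Hessian has f_{tt} = -4, f_{yy} = -8, f_{ty} = -5, giving D = 7 > 0 with f_{tt} < 0, so the point is a local maximum.
f(-12/7, 11/7) = 16/7.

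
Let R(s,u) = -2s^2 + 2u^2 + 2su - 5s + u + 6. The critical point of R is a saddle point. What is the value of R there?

89/10

∂R/∂s = -4s + 2u - 5 = 0 and ∂R/∂u = 2s + 4u + 1 = 0, so (s, u) = (-11/10, 3/10).
The Hessian has R_{ss} = -4, R_{uu} = 4, R_{su} = 2, giving D = -20 < 0, so the point is a saddle point.
R(-11/10, 3/10) = 89/10.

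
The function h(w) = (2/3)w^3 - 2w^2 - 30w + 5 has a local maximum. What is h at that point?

Critical points: h'(w) = 2w^2 - 4w - 30 vanishes at w = -3, 5.
Second-derivative test with h''(w) = 4w - 4: h''(-3) = -16 < 0 ⇒ local maximum; h''(5) = 16 > 0 ⇒ local minimum.
So the local maximum value is h(-3) = 59.

59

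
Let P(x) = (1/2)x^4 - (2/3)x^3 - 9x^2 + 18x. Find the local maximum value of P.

53/6

Critical points: P'(x) = 2x^3 - 2x^2 - 18x + 18 vanishes at x = -3, 1, 3.
Second-derivative test with P''(x) = 6x^2 - 4x - 18: P''(-3) = 48 > 0 ⇒ local minimum; P''(1) = -16 < 0 ⇒ local maximum; P''(3) = 24 > 0 ⇒ local minimum.
Thus P has its local maximum at x = 1, with value 53/6.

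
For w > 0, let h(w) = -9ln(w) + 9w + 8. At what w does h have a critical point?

1

h'(w) = -9/w + 9 = 0 gives w = 1.
h''(w) = 9/w², which is positive for w > 0, so this is a local minimum.
h(1) = -9·ln(1) + 9 + 8 ≈ 17.0000.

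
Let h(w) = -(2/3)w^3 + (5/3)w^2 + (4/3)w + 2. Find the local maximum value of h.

Critical points: h'(w) = -2w^2 + (10/3)w + 4/3 vanishes at w = -1/3, 2.
Second-derivative test with h''(w) = -4w + 10/3: h''(-1/3) = 14/3 > 0 ⇒ local minimum; h''(2) = -14/3 < 0 ⇒ local maximum.
Thus h has its local maximum at w = 2, with value 6.

6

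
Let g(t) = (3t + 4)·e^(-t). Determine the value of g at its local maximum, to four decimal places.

g'(t) = 3·e^(-t) + (3t + 4)·(-1)·e^(-t) = (-3t - 1)·e^(-t). Since e^(-t) > 0, the only critical point is t = -1/3.
g''(-1/3) has the same sign as -3 < 0, so this is a local maximum.
g(-1/3) = (3)·e^(1/3) ≈ 4.1868.

4.1868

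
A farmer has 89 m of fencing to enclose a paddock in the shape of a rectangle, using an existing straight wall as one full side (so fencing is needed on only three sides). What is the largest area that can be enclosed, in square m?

7921/8

Let the sides perpendicular to the wall have length x and the parallel side y, so 2x + y = 89 and the area is A = xy = x(89 − 2x).
A'(x) = 89 − 4x = 0 gives x = 89/4, and A''(x) = −4 < 0 confirms a maximum.
Then y = 89 − 2·89/4 = 89/2 and A = 7921/8.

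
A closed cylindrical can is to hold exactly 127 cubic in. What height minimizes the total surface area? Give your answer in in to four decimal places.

With radius r and height h, πr²h = 127 so h = 127/(πr²), and S(r) = 2πr² + 2πrh = 2πr² + 2·127/r.
S'(r) = 4πr − 2·127/r² = 0 ⇒ r³ = 127/(2π), so r ≈ 2.7240 and h = 2r ≈ 5.4480.
S''(r) = 4π + 4·127/r³ > 0, so this is the minimum; S ≈ 139.8676.

5.4480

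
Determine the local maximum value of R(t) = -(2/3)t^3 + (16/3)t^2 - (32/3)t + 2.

2

R'(t) = -2t^2 + (32/3)t - 32/3 = 0 at t = 4/3, 4.
R''(t) = -4t + 32/3. R''(4/3) = 16/3 > 0 ⇒ local minimum; R''(4) = -16/3 < 0 ⇒ local maximum.
Thus R has its local maximum at t = 4, with value 2.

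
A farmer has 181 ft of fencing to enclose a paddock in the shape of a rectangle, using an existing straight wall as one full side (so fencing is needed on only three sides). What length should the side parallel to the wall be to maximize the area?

Let the sides perpendicular to the wall have length x and the parallel side y, so 2x + y = 181 and the area is A = xy = x(181 − 2x).
A'(x) = 181 − 4x = 0 gives x = 181/4, and A''(x) = −4 < 0 confirms a maximum.
Then y = 181 − 2·181/4 = 181/2 and A = 32761/8.

181/2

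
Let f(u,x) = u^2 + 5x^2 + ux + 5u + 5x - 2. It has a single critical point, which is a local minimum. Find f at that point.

∂f/∂u = 2u + x + 5 = 0 and ∂f/∂x = u + 10x + 5 = 0, so (u, x) = (-45/19, -5/19).
The Hessian has f_{uu} = 2, f_{xx} = 10, f_{ux} = 1, giving D = 19 > 0 with f_{uu} > 0, so the point is a local minimum.
f(-45/19, -5/19) = -163/19.

-163/19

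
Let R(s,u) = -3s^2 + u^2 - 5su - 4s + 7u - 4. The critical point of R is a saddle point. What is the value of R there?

∂R/∂s = -6s - 5u - 4 = 0 and ∂R/∂u = -5s + 2u + 7 = 0, so (s, u) = (27/37, -62/37).
The Hessian has R_{ss} = -6, R_{uu} = 2, R_{su} = -5, giving D = -37 < 0, so the point is a saddle point.
R(27/37, -62/37) = -419/37.

-419/37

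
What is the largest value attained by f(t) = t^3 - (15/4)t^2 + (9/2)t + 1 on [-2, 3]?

f'(t) = 3t^2 - (15/2)t + 9/2, which vanishes at t = 1 and t = 3/2.
Evaluating at the critical points and endpoints: f(-2) = -31,  f(1) = 11/4,  f(3/2) = 43/16,  f(3) = 31/4.
So the maximum is f(3) = 31/4.

31/4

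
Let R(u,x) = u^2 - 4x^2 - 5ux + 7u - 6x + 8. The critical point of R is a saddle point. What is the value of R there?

∂R/∂u = 2u - 5x + 7 = 0 and ∂R/∂x = -5u - 8x - 6 = 0, so (u, x) = (-86/41, 23/41).
The Hessian has R_{uu} = 2, R_{xx} = -8, R_{ux} = -5, giving D = -41 < 0, so the point is a saddle point.
R(-86/41, 23/41) = -42/41.

-42/41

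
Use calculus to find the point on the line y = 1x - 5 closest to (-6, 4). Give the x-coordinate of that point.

3/2

Minimize D(x)^2 = (x + 6)^2 + (x - 9)^2.
d/dx[D^2] = 2(x + 6) + 2·1·(x - 9) = 0 ⇒ x = 3/2.
Then y = -7/2 and the distance is √(225/2) ≈ 10.6066.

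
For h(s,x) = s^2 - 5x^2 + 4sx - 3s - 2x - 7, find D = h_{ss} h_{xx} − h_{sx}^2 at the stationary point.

-36

∂h/∂s = 2s + 4x - 3 = 0 and ∂h/∂x = 4s - 10x - 2 = 0, so (s, x) = (19/18, 2/9).
The Hessian has h_{ss} = 2, h_{xx} = -10, h_{sx} = 4, giving D = -36 < 0, so the point is a saddle point.
D = (2)·(-10) − (4)^2 = -36.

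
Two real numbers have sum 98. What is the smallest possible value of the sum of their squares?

With a + b = 98, a^2 + b^2 = a^2 + (98 − a)^2.
The derivative 2a − 2(98 − a) = 4a − 196 vanishes at a = 49; second derivative 4 > 0, a minimum.
The minimum is 2·(49)^2 = 4802.

4802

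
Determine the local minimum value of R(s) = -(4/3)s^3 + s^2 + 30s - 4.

-623/12

R'(s) = -4s^2 + 2s + 30. Setting R'(s) = 0 gives s ∈ {-5/2, 3}.
Since R''(s) = -8s + 2, we get R''(-5/2) = 22 > 0 ⇒ local minimum; R''(3) = -22 < 0 ⇒ local maximum.
Thus R has its local minimum at s = -5/2, with value -623/12.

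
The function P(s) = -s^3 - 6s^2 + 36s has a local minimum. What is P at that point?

P'(s) = -3s^2 - 12s + 36. Setting P'(s) = 0 gives s ∈ {-6, 2}.
P''(s) = -6s - 12. P''(-6) = 24 > 0 ⇒ local minimum; P''(2) = -24 < 0 ⇒ local maximum.
Thus P has its local minimum at s = -6, with value -216.

-216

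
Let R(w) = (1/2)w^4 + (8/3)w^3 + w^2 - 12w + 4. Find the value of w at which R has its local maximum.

-2

Critical points: R'(w) = 2w^3 + 8w^2 + 2w - 12 vanishes at w = -3, -2, 1.
Second-derivative test with R''(w) = 6w^2 + 16w + 2: R''(-3) = 8 > 0 ⇒ local minimum; R''(-2) = -6 < 0 ⇒ local maximum; R''(1) = 24 > 0 ⇒ local minimum.
Thus R has its local maximum at w = -2, with value 56/3.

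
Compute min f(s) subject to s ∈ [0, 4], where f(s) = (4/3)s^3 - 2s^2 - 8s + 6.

Differentiating, f'(s) = 4s^2 - 4s - 8; whose only zero in [0, 4] is s = 2.
Candidates: f(0) = 6; f(2) = -22/3; f(4) = 82/3.
The minimum over the interval is -22/3, attained at s = 2.

-22/3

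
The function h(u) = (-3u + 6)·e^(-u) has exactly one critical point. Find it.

Differentiating with the product rule gives h'(u) = (3u - 9)·e^(-u). Since e^(-u) > 0, the only critical point is u = 3.
h''(3) has the same sign as 3 > 0, so this is a local minimum.
h(3) = (-3)·e^(-3) ≈ -0.1494.

3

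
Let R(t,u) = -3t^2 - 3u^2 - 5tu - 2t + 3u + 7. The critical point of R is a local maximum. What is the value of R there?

∂R/∂t = -6t - 5u - 2 = 0 and ∂R/∂u = -5t - 6u + 3 = 0, so (t, u) = (-27/11, 28/11).
The Hessian has R_{tt} = -6, R_{uu} = -6, R_{tu} = -5, giving D = 11 > 0 with R_{tt} < 0, so the point is a local maximum.
R(-27/11, 28/11) = 146/11.

146/11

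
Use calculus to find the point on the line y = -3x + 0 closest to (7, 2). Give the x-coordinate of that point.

Minimize D(x)^2 = (x - 7)^2 + (-3x - 2)^2.
d/dx[D^2] = 2(x - 7) + 2·(-3)·(-3x - 2) = 0 ⇒ x = 1/10.
Then y = -3/10 and the distance is √(529/10) ≈ 7.2732.

1/10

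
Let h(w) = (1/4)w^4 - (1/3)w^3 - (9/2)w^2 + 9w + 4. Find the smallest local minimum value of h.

-137/4

Critical points: h'(w) = w^3 - w^2 - 9w + 9 vanishes at w = -3, 1, 3.
h''(w) = 3w^2 - 2w - 9. h''(-3) = 24 > 0 ⇒ local minimum; h''(1) = -8 < 0 ⇒ local maximum; h''(3) = 12 > 0 ⇒ local minimum.
Thus h has its smallest local minimum at w = -3, with value -137/4.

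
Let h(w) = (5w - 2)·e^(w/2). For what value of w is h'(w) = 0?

Differentiating with the product rule gives h'(w) = ((5/2)w + 4)·e^(w/2). Since e^(w/2) > 0, the only critical point is w = -8/5.
h''(-8/5) has the same sign as 5/2 > 0, so this is a local minimum.
h(-8/5) = (-10)·e^(-4/5) ≈ -4.4933.

-8/5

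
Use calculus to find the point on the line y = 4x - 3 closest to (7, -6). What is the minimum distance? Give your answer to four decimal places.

7.5186

Minimize D(x)^2 = (x - 7)^2 + (4x + 3)^2.
d/dx[D^2] = 2(x - 7) + 2·4·(4x + 3) = 0 ⇒ x = -5/17.
Then y = -71/17 and the distance is √(961/17) ≈ 7.5186.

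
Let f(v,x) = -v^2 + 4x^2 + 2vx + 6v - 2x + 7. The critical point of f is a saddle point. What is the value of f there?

∂f/∂v = -2v + 2x + 6 = 0 and ∂f/∂x = 2v + 8x - 2 = 0, so (v, x) = (13/5, -2/5).
The Hessian has f_{vv} = -2, f_{xx} = 8, f_{vx} = 2, giving D = -20 < 0, so the point is a saddle point.
f(13/5, -2/5) = 76/5.

76/5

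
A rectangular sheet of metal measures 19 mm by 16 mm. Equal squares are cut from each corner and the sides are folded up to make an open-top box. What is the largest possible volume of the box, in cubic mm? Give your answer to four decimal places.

390.4643

With cut size x, the volume is V(x) = x(19 − 2x)(16 − 2x) for 0 < x < 8.
V'(x) = 12x^2 − 140x + 304. Setting V'(x) = 0 gives x ≈ 2.8847 (the root in (0, 8)).
V''(x) = 24x − 140 is negative there, so this is the maximum; V ≈ 390.4643.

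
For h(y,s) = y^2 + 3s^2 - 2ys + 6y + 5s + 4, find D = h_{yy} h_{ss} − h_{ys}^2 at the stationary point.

8

∂h/∂y = 2y - 2s + 6 = 0 and ∂h/∂s = -2y + 6s + 5 = 0, so (y, s) = (-23/4, -11/4).
The Hessian has h_{yy} = 2, h_{ss} = 6, h_{ys} = -2, giving D = 8 > 0 with h_{yy} > 0, so the point is a local minimum.
D = (2)·(6) − (-2)^2 = 8.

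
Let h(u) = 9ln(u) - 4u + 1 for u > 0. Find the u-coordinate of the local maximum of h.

h'(u) = 9/u − 4 = 0 gives u = 9/4.
h''(u) = -9/u², which is negative for u > 0, so this is a local maximum.
h(9/4) = 9·ln(9/4) - 9 + 1 ≈ -0.7016.

9/4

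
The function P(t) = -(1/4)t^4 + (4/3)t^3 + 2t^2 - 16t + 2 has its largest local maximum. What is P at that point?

82/3

P'(t) = -t^3 + 4t^2 + 4t - 16 = 0 at t = -2, 2, 4.
P''(t) = -3t^2 + 8t + 4. P''(-2) = -24 < 0 ⇒ local maximum; P''(2) = 8 > 0 ⇒ local minimum; P''(4) = -12 < 0 ⇒ local maximum.
So the largest local maximum value is P(-2) = 82/3.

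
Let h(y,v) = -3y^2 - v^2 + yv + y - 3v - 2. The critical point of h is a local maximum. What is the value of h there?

3/11

∂h/∂y = -6y + v + 1 = 0 and ∂h/∂v = y - 2v - 3 = 0, so (y, v) = (-1/11, -17/11).
The Hessian has h_{yy} = -6, h_{vv} = -2, h_{yv} = 1, giving D = 11 > 0 with h_{yy} < 0, so the point is a local maximum.
h(-1/11, -17/11) = 3/11.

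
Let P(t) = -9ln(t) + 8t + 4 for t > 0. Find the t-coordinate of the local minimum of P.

9/8

P'(t) = -9/t + 8 = 0 gives t = 9/8.
P''(t) = 9/t², which is positive for t > 0, so this is a local minimum.
P(9/8) = -9·ln(9/8) + 9 + 4 ≈ 11.9400.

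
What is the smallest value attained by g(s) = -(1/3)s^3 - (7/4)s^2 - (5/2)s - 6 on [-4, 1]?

-127/12

Differentiating, g'(s) = -s^2 - (7/2)s - 5/2; which vanishes at s = -5/2 and s = -1.
Candidates: g(-4) = -8/3; g(-5/2) = -263/48; g(-1) = -59/12; g(1) = -127/12.
Hence the absolute minimum is -127/12 at s = 1.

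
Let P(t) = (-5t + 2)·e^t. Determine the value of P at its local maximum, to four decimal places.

P'(t) = (-5)·e^t + (-5t + 2)·1·e^t = (-5t - 3)·e^t. Since e^t > 0, the only critical point is t = -3/5.
P''(-3/5) has the same sign as -5 < 0, so this is a local maximum.
P(-3/5) = (5)·e^(-3/5) ≈ 2.7441.

2.7441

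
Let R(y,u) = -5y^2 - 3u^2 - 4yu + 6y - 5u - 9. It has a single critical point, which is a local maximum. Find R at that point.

∂R/∂y = -10y - 4u + 6 = 0 and ∂R/∂u = -4y - 6u - 5 = 0, so (y, u) = (14/11, -37/22).
The Hessian has R_{yy} = -10, R_{uu} = -6, R_{yu} = -4, giving D = 44 > 0 with R_{yy} < 0, so the point is a local maximum.
R(14/11, -37/22) = -43/44.

-43/44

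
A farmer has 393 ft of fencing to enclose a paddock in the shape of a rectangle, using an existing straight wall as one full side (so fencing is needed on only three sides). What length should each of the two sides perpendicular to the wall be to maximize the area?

Let the sides perpendicular to the wall have length x and the parallel side y, so 2x + y = 393 and the area is A = xy = x(393 − 2x).
A'(x) = 393 − 4x = 0 gives x = 393/4, and A''(x) = −4 < 0 confirms a maximum.
Then y = 393 − 2·393/4 = 393/2 and A = 154449/8.

393/4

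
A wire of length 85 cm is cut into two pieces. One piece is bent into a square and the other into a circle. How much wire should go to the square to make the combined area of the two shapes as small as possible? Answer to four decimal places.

Let x be the length used for the square. Square side x/4; circle radius (85−x)/(2π).
A(x) = (x/4)² + π·((85−x)/(2π))² = x²/16 + (85−x)²/(4π) for 0 ≤ x ≤ 85. A'(x) = x/8 − (85−x)/(2π) = 0 gives x = 4·85/(π+4) ≈ 47.6084.
A'' = 1/8 + 1/(2π) > 0, so this gives the minimum combined area; x ≈ 47.6084 cm to the square.

47.6084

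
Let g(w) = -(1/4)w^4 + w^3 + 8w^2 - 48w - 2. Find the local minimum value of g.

g'(w) = -w^3 + 3w^2 + 16w - 48 = 0 at w = -4, 3, 4.
Second-derivative test with g''(w) = -3w^2 + 6w + 16: g''(-4) = -56 < 0 ⇒ local maximum; g''(3) = 7 > 0 ⇒ local minimum; g''(4) = -8 < 0 ⇒ local maximum.
The local minimum is g(3) = -269/4.

-269/4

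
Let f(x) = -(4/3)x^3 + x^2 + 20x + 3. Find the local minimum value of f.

f'(x) = -4x^2 + 2x + 20. Setting f'(x) = 0 gives x ∈ {-2, 5/2}.
Since f''(x) = -8x + 2, we get f''(-2) = 18 > 0 ⇒ local minimum; f''(5/2) = -18 < 0 ⇒ local maximum.
The local minimum is f(-2) = -67/3.

-67/3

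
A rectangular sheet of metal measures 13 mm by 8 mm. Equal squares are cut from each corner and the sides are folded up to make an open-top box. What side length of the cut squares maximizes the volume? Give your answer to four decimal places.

1.6070

With cut size x, the volume is V(x) = x(13 − 2x)(8 − 2x) for 0 < x < 4.
V'(x) = 12x^2 − 84x + 104. Setting V'(x) = 0 gives x ≈ 1.6070 (the root in (0, 4)).
V''(x) = 24x − 84 is negative there, so this is the maximum; V ≈ 75.2651.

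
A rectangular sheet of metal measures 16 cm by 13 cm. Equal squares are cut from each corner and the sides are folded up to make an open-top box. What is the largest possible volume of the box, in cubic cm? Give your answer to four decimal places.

With cut size x, the volume is V(x) = x(16 − 2x)(13 − 2x) for 0 < x < 6.5.
V'(x) = 12x^2 − 116x + 208. Setting V'(x) = 0 gives x ≈ 2.3782 (the root in (0, 6.5)).
V''(x) = 24x − 116 is negative there, so this is the maximum; V ≈ 220.4300.

220.4300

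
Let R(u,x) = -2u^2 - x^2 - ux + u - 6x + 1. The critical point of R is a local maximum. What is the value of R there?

86/7

∂R/∂u = -4u - x + 1 = 0 and ∂R/∂x = -u - 2x - 6 = 0, so (u, x) = (8/7, -25/7).
The Hessian has R_{uu} = -4, R_{xx} = -2, R_{ux} = -1, giving D = 7 > 0 with R_{uu} < 0, so the point is a local maximum.
R(8/7, -25/7) = 86/7.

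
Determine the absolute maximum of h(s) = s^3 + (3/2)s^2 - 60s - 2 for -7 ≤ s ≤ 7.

h'(s) = 3s^2 + 3s - 60, which vanishes at s = -5 and s = 4.
Evaluating at the critical points and endpoints: h(-7) = 297/2, h(-5) = 421/2, h(4) = -154, h(7) = -11/2.
So the maximum is h(-5) = 421/2.

421/2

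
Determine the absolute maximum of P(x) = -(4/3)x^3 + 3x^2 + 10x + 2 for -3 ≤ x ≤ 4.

35

The derivative is -4x^2 + 6x + 10, which vanishes at x = -1 and x = 5/2.
Evaluating at the critical points and endpoints: P(-3) = 35, P(-1) = -11/3, P(5/2) = 299/12, P(4) = 14/3.
Hence the absolute maximum is 35 at x = -3.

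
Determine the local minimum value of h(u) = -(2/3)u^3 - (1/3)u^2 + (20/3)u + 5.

-13/3

h'(u) = -2u^2 - (2/3)u + 20/3 = 0 at u = -2, 5/3.
h''(u) = -4u - 2/3. h''(-2) = 22/3 > 0 ⇒ local minimum; h''(5/3) = -22/3 < 0 ⇒ local maximum.
So the local minimum value is h(-2) = -13/3.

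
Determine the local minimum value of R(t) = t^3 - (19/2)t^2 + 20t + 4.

R'(t) = 3t^2 - 19t + 20. Setting R'(t) = 0 gives t ∈ {4/3, 5}.
Second-derivative test with R''(t) = 6t - 19: R''(4/3) = -11 < 0 ⇒ local maximum; R''(5) = 11 > 0 ⇒ local minimum.
The local minimum is R(5) = -17/2.

-17/2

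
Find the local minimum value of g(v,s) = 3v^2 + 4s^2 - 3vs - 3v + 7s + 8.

64/13

∂g/∂v = 6v - 3s - 3 = 0 and ∂g/∂s = -3v + 8s + 7 = 0, so (v, s) = (1/13, -11/13).
The Hessian has g_{vv} = 6, g_{ss} = 8, g_{vs} = -3, giving D = 39 > 0 with g_{vv} > 0, so the point is a local minimum.
g(1/13, -11/13) = 64/13.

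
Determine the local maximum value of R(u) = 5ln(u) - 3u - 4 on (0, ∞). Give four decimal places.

R'(u) = 5/u − 3 = 0 gives u = 5/3.
R''(u) = -5/u², which is negative for u > 0, so this is a local maximum.
R(5/3) = 5·ln(5/3) - 5 - 4 ≈ -6.4459.

-6.4459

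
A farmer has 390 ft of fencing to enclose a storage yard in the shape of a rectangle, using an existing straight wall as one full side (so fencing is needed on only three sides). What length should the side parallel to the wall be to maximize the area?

195

Let the sides perpendicular to the wall have length x and the parallel side y, so 2x + y = 390 and the area is A = xy = x(390 − 2x).
A'(x) = 390 − 4x = 0 gives x = 195/2, and A''(x) = −4 < 0 confirms a maximum.
Then y = 390 − 2·195/2 = 195 and A = 38025/2.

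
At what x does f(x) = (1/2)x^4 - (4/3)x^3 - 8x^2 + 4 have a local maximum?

f'(x) = 2x^3 - 4x^2 - 16x = 0 at x = -2, 0, 4.
Since f''(x) = 6x^2 - 8x - 16, we get f''(-2) = 24 > 0 ⇒ local minimum; f''(0) = -16 < 0 ⇒ local maximum; f''(4) = 48 > 0 ⇒ local minimum.
Thus f has its local maximum at x = 0, with value 4.

0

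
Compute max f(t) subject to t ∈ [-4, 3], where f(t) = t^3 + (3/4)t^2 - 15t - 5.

345/16

The derivative is 3t^2 + (3/2)t - 15, which vanishes at t = -5/2 and t = 2.
Candidates: f(-4) = 3,  f(-5/2) = 345/16,  f(2) = -24,  f(3) = -65/4.
So the maximum is f(-5/2) = 345/16.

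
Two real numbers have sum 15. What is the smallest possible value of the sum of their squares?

With a + b = 15, a^2 + b^2 = a^2 + (15 − a)^2.
The derivative 2a − 2(15 − a) = 4a − 30 vanishes at a = 15/2; second derivative 4 > 0, a minimum.
The minimum is 2·(15/2)^2 = 225/2.

225/2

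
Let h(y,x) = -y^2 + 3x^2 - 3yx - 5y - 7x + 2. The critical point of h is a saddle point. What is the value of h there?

∂h/∂y = -2y - 3x - 5 = 0 and ∂h/∂x = -3y + 6x - 7 = 0, so (y, x) = (-17/7, -1/21).
The Hessian has h_{yy} = -2, h_{xx} = 6, h_{yx} = -3, giving D = -21 < 0, so the point is a saddle point.
h(-17/7, -1/21) = 173/21.

173/21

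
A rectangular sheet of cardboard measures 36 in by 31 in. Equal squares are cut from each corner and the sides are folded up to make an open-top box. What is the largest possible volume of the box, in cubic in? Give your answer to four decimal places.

2750.0921

With cut size x, the volume is V(x) = x(36 − 2x)(31 − 2x) for 0 < x < 15.5.
V'(x) = 12x^2 − 268x + 1116. Setting V'(x) = 0 gives x ≈ 5.5369 (the root in (0, 15.5)).
V''(x) = 24x − 268 is negative there, so this is the maximum; V ≈ 2750.0921.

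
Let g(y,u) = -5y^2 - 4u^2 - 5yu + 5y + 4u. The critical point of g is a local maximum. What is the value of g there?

16/11

∂g/∂y = -10y - 5u + 5 = 0 and ∂g/∂u = -5y - 8u + 4 = 0, so (y, u) = (4/11, 3/11).
The Hessian has g_{yy} = -10, g_{uu} = -8, g_{yu} = -5, giving D = 55 > 0 with g_{yy} < 0, so the point is a local maximum.
g(4/11, 3/11) = 16/11.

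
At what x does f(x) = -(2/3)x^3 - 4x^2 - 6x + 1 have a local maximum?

-1

f'(x) = -2x^2 - 8x - 6. Setting f'(x) = 0 gives x ∈ {-3, -1}.
Since f''(x) = -4x - 8, we get f''(-3) = 4 > 0 ⇒ local minimum; f''(-1) = -4 < 0 ⇒ local maximum.
Thus f has its local maximum at x = -1, with value 11/3.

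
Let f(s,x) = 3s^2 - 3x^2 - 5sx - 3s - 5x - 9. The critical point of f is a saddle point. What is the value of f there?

∂f/∂s = 6s - 5x - 3 = 0 and ∂f/∂x = -5s - 6x - 5 = 0, so (s, x) = (-7/61, -45/61).
The Hessian has f_{ss} = 6, f_{xx} = -6, f_{sx} = -5, giving D = -61 < 0, so the point is a saddle point.
f(-7/61, -45/61) = -426/61.

-426/61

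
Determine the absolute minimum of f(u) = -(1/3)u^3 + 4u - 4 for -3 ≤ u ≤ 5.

-77/3

f'(u) = -u^2 + 4, which vanishes at u = -2 and u = 2.
Evaluating at the critical points and endpoints: f(-3) = -7; f(-2) = -28/3; f(2) = 4/3; f(5) = -77/3.
Hence the absolute minimum is -77/3 at u = 5.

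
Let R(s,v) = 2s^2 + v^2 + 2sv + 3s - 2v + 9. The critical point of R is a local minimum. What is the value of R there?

7/4

∂R/∂s = 4s + 2v + 3 = 0 and ∂R/∂v = 2s + 2v - 2 = 0, so (s, v) = (-5/2, 7/2).
The Hessian has R_{ss} = 4, R_{vv} = 2, R_{sv} = 2, giving D = 4 > 0 with R_{ss} > 0, so the point is a local minimum.
R(-5/2, 7/2) = 7/4.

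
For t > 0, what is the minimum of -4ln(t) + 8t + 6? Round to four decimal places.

P'(t) = -4/t + 8 = 0 gives t = 1/2.
P''(t) = 4/t², which is positive for t > 0, so this is a local minimum.
P(1/2) = -4·ln(1/2) + 4 + 6 ≈ 12.7726.

12.7726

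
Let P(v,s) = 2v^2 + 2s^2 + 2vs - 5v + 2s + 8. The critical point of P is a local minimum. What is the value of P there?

3/2

∂P/∂v = 4v + 2s - 5 = 0 and ∂P/∂s = 2v + 4s + 2 = 0, so (v, s) = (2, -3/2).
The Hessian has P_{vv} = 4, P_{ss} = 4, P_{vs} = 2, giving D = 12 > 0 with P_{vv} > 0, so the point is a local minimum.
P(2, -3/2) = 3/2.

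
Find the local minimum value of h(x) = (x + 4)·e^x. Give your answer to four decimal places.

h'(x) = 1·e^x + (x + 4)·1·e^x = (x + 5)·e^x. Since e^x > 0, the only critical point is x = -5.
h''(-5) has the same sign as 1 > 0, so this is a local minimum.
h(-5) = (-1)·e^(-5) ≈ -0.0067.

-0.0067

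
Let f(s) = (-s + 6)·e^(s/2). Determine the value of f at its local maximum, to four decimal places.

14.7781

By the product rule, f'(s) = (-(1/2)s + 2)·e^(s/2). Since e^(s/2) > 0, the only critical point is s = 4.
f''(4) has the same sign as -1/2 < 0, so this is a local maximum.
f(4) = (2)·e^(2) ≈ 14.7781.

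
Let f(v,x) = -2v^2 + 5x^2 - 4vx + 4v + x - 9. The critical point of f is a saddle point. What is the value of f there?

-205/28

∂f/∂v = -4v - 4x + 4 = 0 and ∂f/∂x = -4v + 10x + 1 = 0, so (v, x) = (11/14, 3/14).
The Hessian has f_{vv} = -4, f_{xx} = 10, f_{vx} = -4, giving D = -56 < 0, so the point is a saddle point.
f(11/14, 3/14) = -205/28.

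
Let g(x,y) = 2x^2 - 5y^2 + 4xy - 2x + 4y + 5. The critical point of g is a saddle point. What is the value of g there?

∂g/∂x = 4x + 4y - 2 = 0 and ∂g/∂y = 4x - 10y + 4 = 0, so (x, y) = (1/14, 3/7).
The Hessian has g_{xx} = 4, g_{yy} = -10, g_{xy} = 4, giving D = -56 < 0, so the point is a saddle point.
g(1/14, 3/7) = 81/14.

81/14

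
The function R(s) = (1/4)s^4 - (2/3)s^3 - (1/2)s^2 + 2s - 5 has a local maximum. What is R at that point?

Critical points: R'(s) = s^3 - 2s^2 - s + 2 vanishes at s = -1, 1, 2.
R''(s) = 3s^2 - 4s - 1. R''(-1) = 6 > 0 ⇒ local minimum; R''(1) = -2 < 0 ⇒ local maximum; R''(2) = 3 > 0 ⇒ local minimum.
Thus R has its local maximum at s = 1, with value -47/12.

-47/12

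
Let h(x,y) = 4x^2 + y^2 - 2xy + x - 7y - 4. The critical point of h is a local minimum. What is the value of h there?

∂h/∂x = 8x - 2y + 1 = 0 and ∂h/∂y = -2x + 2y - 7 = 0, so (x, y) = (1, 9/2).
The Hessian has h_{xx} = 8, h_{yy} = 2, h_{xy} = -2, giving D = 12 > 0 with h_{xx} > 0, so the point is a local minimum.
h(1, 9/2) = -77/4.

-77/4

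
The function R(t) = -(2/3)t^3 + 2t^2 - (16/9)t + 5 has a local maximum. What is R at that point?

Critical points: R'(t) = -2t^2 + 4t - 16/9 vanishes at t = 2/3, 4/3.
R''(t) = -4t + 4. R''(2/3) = 4/3 > 0 ⇒ local minimum; R''(4/3) = -4/3 < 0 ⇒ local maximum.
Thus R has its local maximum at t = 4/3, with value 373/81.

373/81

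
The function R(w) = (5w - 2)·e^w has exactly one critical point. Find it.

-3/5

Differentiating with the product rule gives R'(w) = (5w + 3)·e^w. Since e^w > 0, the only critical point is w = -3/5.
R''(-3/5) has the same sign as 5 > 0, so this is a local minimum.
R(-3/5) = (-5)·e^(-3/5) ≈ -2.7441.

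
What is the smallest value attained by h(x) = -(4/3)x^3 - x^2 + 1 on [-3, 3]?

-44

The derivative is -4x^2 - 2x, which vanishes at x = -1/2 and x = 0.
Evaluating at the critical points and endpoints: h(-3) = 28; h(-1/2) = 11/12; h(0) = 1; h(3) = -44.
The minimum over the interval is -44, attained at x = 3.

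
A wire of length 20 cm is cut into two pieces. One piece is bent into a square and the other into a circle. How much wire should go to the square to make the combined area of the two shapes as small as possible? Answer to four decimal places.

11.2020

Let x be the length used for the square. Square side x/4; circle radius (20−x)/(2π).
A(x) = (x/4)² + π·((20−x)/(2π))² = x²/16 + (20−x)²/(4π) for 0 ≤ x ≤ 20. A'(x) = x/8 − (20−x)/(2π) = 0 gives x = 4·20/(π+4) ≈ 11.2020.
A'' = 1/8 + 1/(2π) > 0, so this gives the minimum combined area; x ≈ 11.2020 cm to the square.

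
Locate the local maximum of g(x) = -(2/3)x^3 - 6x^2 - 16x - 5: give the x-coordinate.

g'(x) = -2x^2 - 12x - 16. Setting g'(x) = 0 gives x ∈ {-4, -2}.
Since g''(x) = -4x - 12, we get g''(-4) = 4 > 0 ⇒ local minimum; g''(-2) = -4 < 0 ⇒ local maximum.
So the local maximum value is g(-2) = 25/3.

-2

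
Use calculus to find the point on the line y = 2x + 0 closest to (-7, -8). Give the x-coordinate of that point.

-23/5

Minimize D(x)^2 = (x + 7)^2 + (2x + 8)^2.
d/dx[D^2] = 2(x + 7) + 2·2·(2x + 8) = 0 ⇒ x = -23/5.
Then y = -46/5 and the distance is √(36/5) ≈ 2.6833.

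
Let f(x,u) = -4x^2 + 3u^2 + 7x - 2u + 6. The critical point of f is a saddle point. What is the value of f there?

∂f/∂x = -8x + 7 = 0 and ∂f/∂u = 6u - 2 = 0, so (x, u) = (7/8, 1/3).
The Hessian has f_{xx} = -8, f_{uu} = 6, f_{xu} = 0, giving D = -48 < 0, so the point is a saddle point.
f(7/8, 1/3) = 419/48.

419/48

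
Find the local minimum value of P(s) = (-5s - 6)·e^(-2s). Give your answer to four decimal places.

By the product rule, P'(s) = (10s + 7)·e^(-2s). Since e^(-2s) > 0, the only critical point is s = -7/10.
P''(-7/10) has the same sign as 10 > 0, so this is a local minimum.
P(-7/10) = (-5/2)·e^(7/5) ≈ -10.1380.

-10.1380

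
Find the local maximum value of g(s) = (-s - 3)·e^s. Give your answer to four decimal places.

0.0183

By the product rule, g'(s) = (-s - 4)·e^s. Since e^s > 0, the only critical point is s = -4.
g''(-4) has the same sign as -1 < 0, so this is a local maximum.
g(-4) = (1)·e^(-4) ≈ 0.0183.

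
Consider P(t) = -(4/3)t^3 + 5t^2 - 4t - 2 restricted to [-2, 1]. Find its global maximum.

110/3

P'(t) = -4t^2 + 10t - 4, whose only zero in [-2, 1] is t = 1/2.
Candidates: P(-2) = 110/3,  P(1/2) = -35/12,  P(1) = -7/3.
Hence the absolute maximum is 110/3 at t = -2.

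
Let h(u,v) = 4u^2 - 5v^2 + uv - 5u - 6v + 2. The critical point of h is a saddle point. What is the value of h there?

∂h/∂u = 8u + v - 5 = 0 and ∂h/∂v = u - 10v - 6 = 0, so (u, v) = (56/81, -43/81).
The Hessian has h_{uu} = 8, h_{vv} = -10, h_{uv} = 1, giving D = -81 < 0, so the point is a saddle point.
h(56/81, -43/81) = 151/81.

151/81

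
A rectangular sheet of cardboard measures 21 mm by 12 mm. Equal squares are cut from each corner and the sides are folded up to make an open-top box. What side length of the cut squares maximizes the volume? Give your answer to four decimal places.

With cut size x, the volume is V(x) = x(21 − 2x)(12 − 2x) for 0 < x < 6.
V'(x) = 12x^2 − 132x + 252. Setting V'(x) = 0 gives x ≈ 2.4586 (the root in (0, 6)).
V''(x) = 24x − 132 is negative there, so this is the maximum; V ≈ 280.0622.

2.4586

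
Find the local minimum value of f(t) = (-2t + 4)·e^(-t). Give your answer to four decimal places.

f'(t) = (-2)·e^(-t) + (-2t + 4)·(-1)·e^(-t) = (2t - 6)·e^(-t). Since e^(-t) > 0, the only critical point is t = 3.
f''(3) has the same sign as 2 > 0, so this is a local minimum.
f(3) = (-2)·e^(-3) ≈ -0.0996.

-0.0996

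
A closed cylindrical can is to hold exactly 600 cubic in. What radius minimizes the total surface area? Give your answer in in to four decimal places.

With radius r and height h, πr²h = 600 so h = 600/(πr²), and S(r) = 2πr² + 2πrh = 2πr² + 2·600/r.
S'(r) = 4πr − 2·600/r² = 0 ⇒ r³ = 600/(2π), so r ≈ 4.5708 and h = 2r ≈ 9.1416.
S''(r) = 4π + 4·600/r³ > 0, so this is the minimum; S ≈ 393.8057.

4.5708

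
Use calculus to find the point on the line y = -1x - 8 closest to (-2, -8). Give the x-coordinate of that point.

Minimize D(x)^2 = (x + 2)^2 + (-x)^2.
d/dx[D^2] = 2(x + 2) + 2·(-1)·(-x) = 0 ⇒ x = -1.
Then y = -7 and the distance is √(2) ≈ 1.4142.

-1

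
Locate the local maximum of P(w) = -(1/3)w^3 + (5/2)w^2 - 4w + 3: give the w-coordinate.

P'(w) = -w^2 + 5w - 4 = 0 at w = 1, 4.
Second-derivative test with P''(w) = -2w + 5: P''(1) = 3 > 0 ⇒ local minimum; P''(4) = -3 < 0 ⇒ local maximum.
The local maximum is P(4) = 17/3.

4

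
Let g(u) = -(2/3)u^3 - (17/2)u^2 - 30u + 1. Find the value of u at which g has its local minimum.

Critical points: g'(u) = -2u^2 - 17u - 30 vanishes at u = -6, -5/2.
Second-derivative test with g''(u) = -4u - 17: g''(-6) = 7 > 0 ⇒ local minimum; g''(-5/2) = -7 < 0 ⇒ local maximum.
So the local minimum value is g(-6) = 19.

-6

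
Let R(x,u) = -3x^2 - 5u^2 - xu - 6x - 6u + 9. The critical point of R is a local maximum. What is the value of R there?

∂R/∂x = -6x - u - 6 = 0 and ∂R/∂u = -x - 10u - 6 = 0, so (x, u) = (-54/59, -30/59).
The Hessian has R_{xx} = -6, R_{uu} = -10, R_{xu} = -1, giving D = 59 > 0 with R_{xx} < 0, so the point is a local maximum.
R(-54/59, -30/59) = 783/59.

783/59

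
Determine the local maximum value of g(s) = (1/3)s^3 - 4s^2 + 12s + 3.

g'(s) = s^2 - 8s + 12 = 0 at s = 2, 6.
Second-derivative test with g''(s) = 2s - 8: g''(2) = -4 < 0 ⇒ local maximum; g''(6) = 4 > 0 ⇒ local minimum.
The local maximum is g(2) = 41/3.

41/3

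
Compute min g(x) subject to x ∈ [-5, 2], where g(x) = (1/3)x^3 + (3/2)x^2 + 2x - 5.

-115/6

Differentiating, g'(x) = x^2 + 3x + 2; which vanishes at x = -2 and x = -1.
Candidates: g(-5) = -115/6,  g(-2) = -17/3,  g(-1) = -35/6,  g(2) = 23/3.
So the minimum is g(-5) = -115/6.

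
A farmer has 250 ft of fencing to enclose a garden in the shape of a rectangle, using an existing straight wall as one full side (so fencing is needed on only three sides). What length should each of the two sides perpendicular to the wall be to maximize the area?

125/2

Let the sides perpendicular to the wall have length x and the parallel side y, so 2x + y = 250 and the area is A = xy = x(250 − 2x).
A'(x) = 250 − 4x = 0 gives x = 125/2, and A''(x) = −4 < 0 confirms a maximum.
Then y = 250 − 2·125/2 = 125 and A = 15625/2.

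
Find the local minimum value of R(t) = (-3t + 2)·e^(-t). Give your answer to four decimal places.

-0.5666

R'(t) = (-3)·e^(-t) + (-3t + 2)·(-1)·e^(-t) = (3t - 5)·e^(-t). Since e^(-t) > 0, the only critical point is t = 5/3.
R''(5/3) has the same sign as 3 > 0, so this is a local minimum.
R(5/3) = (-3)·e^(-5/3) ≈ -0.5666.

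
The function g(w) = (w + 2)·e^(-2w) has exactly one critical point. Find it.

Differentiating with the product rule gives g'(w) = (-2w - 3)·e^(-2w). Since e^(-2w) > 0, the only critical point is w = -3/2.
g''(-3/2) has the same sign as -2 < 0, so this is a local maximum.
g(-3/2) = (1/2)·e^(3) ≈ 10.0428.

-3/2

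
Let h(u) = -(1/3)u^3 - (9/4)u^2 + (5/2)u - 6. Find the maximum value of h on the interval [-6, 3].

Differentiating, h'(u) = -u^2 - (9/2)u + 5/2; which vanishes at u = -5 and u = 1/2.
Candidates: h(-6) = -30; h(-5) = -397/12; h(1/2) = -257/48; h(3) = -111/4.
So the maximum is h(1/2) = -257/48.

-257/48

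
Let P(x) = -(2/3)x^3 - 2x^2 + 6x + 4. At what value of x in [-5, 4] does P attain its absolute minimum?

P'(x) = -2x^2 - 4x + 6, which vanishes at x = -3 and x = 1.
Evaluating at the critical points and endpoints: P(-5) = 22/3; P(-3) = -14; P(1) = 22/3; P(4) = -140/3.
Hence the absolute minimum is -140/3 at x = 4.

4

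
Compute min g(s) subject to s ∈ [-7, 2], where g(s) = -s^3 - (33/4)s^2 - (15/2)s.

Differentiating, g'(s) = -3s^2 - (33/2)s - 15/2; which vanishes at s = -5 and s = -1/2.
Compare values at every candidate in [-7, 2]: g(-7) = -35/4; g(-5) = -175/4; g(-1/2) = 29/16; g(2) = -56.
Hence the absolute minimum is -56 at s = 2.

-56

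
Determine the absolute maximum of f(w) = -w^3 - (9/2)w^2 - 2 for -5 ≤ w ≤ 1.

f'(w) = -3w^2 - 9w, which vanishes at w = -3 and w = 0.
Compare values at every candidate in [-5, 1]: f(-5) = 21/2, f(-3) = -31/2, f(0) = -2, f(1) = -15/2.
Hence the absolute maximum is 21/2 at w = -5.

21/2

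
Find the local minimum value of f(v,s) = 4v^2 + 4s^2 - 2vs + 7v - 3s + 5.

11/6

∂f/∂v = 8v - 2s + 7 = 0 and ∂f/∂s = -2v + 8s - 3 = 0, so (v, s) = (-5/6, 1/6).
The Hessian has f_{vv} = 8, f_{ss} = 8, f_{vs} = -2, giving D = 60 > 0 with f_{vv} > 0, so the point is a local minimum.
f(-5/6, 1/6) = 11/6.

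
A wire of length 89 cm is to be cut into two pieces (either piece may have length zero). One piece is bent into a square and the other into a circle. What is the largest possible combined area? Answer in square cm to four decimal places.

Let x be the length used for the square. Square side x/4; circle radius (89−x)/(2π).
A(x) = (x/4)² + π·((89−x)/(2π))² = x²/16 + (89−x)²/(4π) for 0 ≤ x ≤ 89. A'(x) = x/8 − (89−x)/(2π) = 0 gives x = 4·89/(π+4) ≈ 49.8488.
A'' > 0, so the interior critical point is a minimum; the maximum is at an endpoint. A(0) = 630.3332 and A(89) = 495.0625, so the largest area is 630.3332.

630.3332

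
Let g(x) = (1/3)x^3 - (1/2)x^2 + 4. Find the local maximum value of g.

g'(x) = x^2 - x. Setting g'(x) = 0 gives x ∈ {0, 1}.
Second-derivative test with g''(x) = 2x - 1: g''(0) = -1 < 0 ⇒ local maximum; g''(1) = 1 > 0 ⇒ local minimum.
The local maximum is g(0) = 4.

4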